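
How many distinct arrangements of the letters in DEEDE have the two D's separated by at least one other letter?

6

Total arrangements of DEEDE: 5!/(3!·2!) = 10.
If the two D's are adjacent, glue them into one block, leaving 4 items to arrange: (4)!/(3!) = 4 ways.
Subtracting, 10 − 4 = 6 arrangements keep the D's apart.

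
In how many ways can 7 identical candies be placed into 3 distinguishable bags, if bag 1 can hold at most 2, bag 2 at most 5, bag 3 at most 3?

9

Ignoring the caps, the number of non-negative solutions to x_1+…+x_3 = 7 is C(9,2) = 36.
Subtract solutions that violate a single cap (substitute x_i' = x_i − (cap_i+1)): x_1 ≥ 3 gives C(6,2) = 15; x_2 ≥ 6 gives C(3,2) = 3; x_3 ≥ 4 gives C(5,2) = 10. Together 28.
Add back pairs where two caps are both exceeded: 0 + 1 + 0 = 1.
By inclusion–exclusion the count is 36 − 28 + 1 = 9.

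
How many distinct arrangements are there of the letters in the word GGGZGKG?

GGGZGKG has 7 letters with G appearing 5 times.
The number of distinct arrangements is 7!/(5!) = 5040/120 = 42.

42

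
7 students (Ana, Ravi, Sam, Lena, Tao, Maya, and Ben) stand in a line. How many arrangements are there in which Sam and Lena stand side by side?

Treat {Sam, Lena} as a single unit. There are 6 units to order, and the pair itself can be ordered 2 ways.
So the count is 2·(6)! = 1440.

1440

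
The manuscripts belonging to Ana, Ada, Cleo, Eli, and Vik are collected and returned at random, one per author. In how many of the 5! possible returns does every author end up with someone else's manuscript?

44

Let Aᵢ be the assignments in which author i gets their own manuscript. We want the size of the complement of A₁∪…∪A_5.
By inclusion–exclusion this is Σ_{j=0}^{5} (−1)^j C(5,j)·(5−j)!.
Computing: 120 − 120 + 60 − 20 + 5 − 1 = 44.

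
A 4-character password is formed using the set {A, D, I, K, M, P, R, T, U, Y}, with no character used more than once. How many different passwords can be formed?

5040

With no repetition, fill the 4 characters in order: 10 choices, then 9, down to 7.
That product is 10 × 9 × 8 × 7 = 5040.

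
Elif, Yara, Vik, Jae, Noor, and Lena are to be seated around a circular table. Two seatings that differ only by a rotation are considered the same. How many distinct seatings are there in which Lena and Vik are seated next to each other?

48

Treat {Lena, Vik} as one unit (2 internal orders) and seat the resulting 5 units around the table: (4)! circular arrangements.
So 2 × (4)! = 2 × 24 = 48.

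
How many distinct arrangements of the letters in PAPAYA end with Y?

With the last slot taken by Y, it remains to arrange the other 5 letters (PAPAA).
Those 5 letters have A appearing 3 times and P appearing twice, giving (5)!/(3!·2!) = 10.

10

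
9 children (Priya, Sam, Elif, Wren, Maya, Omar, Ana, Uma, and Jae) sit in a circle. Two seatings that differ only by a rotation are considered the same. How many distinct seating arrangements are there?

Seat Priya anywhere (absorbing the rotational symmetry), then permute the other 8: (8)! = 40320.

40320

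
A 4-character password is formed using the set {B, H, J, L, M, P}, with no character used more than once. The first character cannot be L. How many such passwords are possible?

300

The first character has 6−1 = 5 choices (anything except L).
The remaining 3 characters are filled from the other 5 symbols without repetition: 5 × 4 × 3 = 60.
Total: 5 × 60 = 300.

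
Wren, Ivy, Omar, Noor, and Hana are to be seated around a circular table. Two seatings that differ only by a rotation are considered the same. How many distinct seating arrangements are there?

Seat Wren anywhere (absorbing the rotational symmetry), then permute the other 4: (4)! = 24.

24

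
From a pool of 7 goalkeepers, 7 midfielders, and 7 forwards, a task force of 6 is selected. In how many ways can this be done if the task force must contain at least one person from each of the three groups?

45276

With no constraint there are C(21,6) = 54264 possible selections.
Subtract selections that omit an entire group: no goalkeepers → C(14,6) = 3003; no midfielders → C(14,6) = 3003; no forwards → C(14,6) = 3003.
Add back selections omitting two groups (i.e. drawn from a single group): C(7,6) + C(7,6) + C(7,6) = 21.
By inclusion–exclusion: 54264 − 9009 + 21 = 45276.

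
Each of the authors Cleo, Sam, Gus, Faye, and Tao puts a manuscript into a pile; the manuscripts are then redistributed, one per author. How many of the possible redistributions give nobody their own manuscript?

Count assignments avoiding every fixed point. For any j of the 5 authors fixed to their own manuscript, the other 5−j can be arranged in (5−j)! ways.
By inclusion–exclusion this is Σ_{j=0}^{5} (−1)^j C(5,j)·(5−j)!.
Computing: 120 − 120 + 60 − 20 + 5 − 1 = 44.

44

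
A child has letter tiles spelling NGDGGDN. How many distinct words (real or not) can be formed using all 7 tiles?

210

Letter multiplicities in NGDGGDN: D×2, G×3, N×2.
Dividing 7! = 5040 by 3!·2!·2! = 24 for the repeated letters gives 210.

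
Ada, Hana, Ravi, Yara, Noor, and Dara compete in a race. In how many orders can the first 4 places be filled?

360

This is an ordered selection of 4 from 6: P(6,4).
That gives 6 × 5 × 4 × 3 = 360.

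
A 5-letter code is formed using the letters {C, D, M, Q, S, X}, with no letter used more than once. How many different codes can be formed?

Choose and order 5 of the 6 symbols: the first letter has 6 options, the next 5, and so on down to 2.
6 × 5 × 4 × 3 × 2 = 720.

720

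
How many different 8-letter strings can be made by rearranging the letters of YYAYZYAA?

Letter multiplicities in YYAYZYAA: A×3, Y×4, Z×1.
Dividing 8! = 40320 by 4!·3! = 144 for the repeated letters gives 280.

280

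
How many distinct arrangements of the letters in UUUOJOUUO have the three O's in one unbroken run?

42

Treat the 3 copies of O as a single block. The multiset to arrange is then {OOO, J, U, U, U, U, U}, 7 items in all.
That gives (7)!/(5!) = 42 arrangements.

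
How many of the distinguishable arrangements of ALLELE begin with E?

With the first slot taken by E, it remains to arrange the other 5 letters (ALLLE).
Those 5 letters have L appearing 3 times, giving (5)!/(3!) = 20.

20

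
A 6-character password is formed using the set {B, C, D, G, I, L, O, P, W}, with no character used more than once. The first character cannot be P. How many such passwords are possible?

53760

The first character has 9−1 = 8 choices (anything except P).
The remaining 5 characters are filled from the other 8 symbols without repetition: 8 × 7 × 6 × 5 × 4 = 6720.
Total: 8 × 6720 = 53760.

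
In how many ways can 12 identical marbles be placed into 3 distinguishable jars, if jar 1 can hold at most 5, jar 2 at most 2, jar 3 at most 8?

9

Without the upper bounds there are C(14,2) = 91 ways to split 12 among 3 jars.
Subtract solutions that violate a single cap (substitute x_i' = x_i − (cap_i+1)): x_1 ≥ 6 gives C(8,2) = 28; x_2 ≥ 3 gives C(11,2) = 55; x_3 ≥ 9 gives C(5,2) = 10. Together 93.
Add back pairs where two caps are both exceeded: 10 + 0 + 1 = 11.
By inclusion–exclusion the count is 91 − 93 + 11 = 9.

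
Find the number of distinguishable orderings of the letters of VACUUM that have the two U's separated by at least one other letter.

There are 6!/(2!) = 360 arrangements of VACUUM in total.
If the two U's are adjacent, glue them into one block, leaving 5 items to arrange: (5)! = 120 ways.
Subtracting, 360 − 120 = 240 arrangements keep the U's apart.

240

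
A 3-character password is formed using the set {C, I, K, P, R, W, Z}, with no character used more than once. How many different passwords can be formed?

This is a permutation of 3 out of 7: P(7,3) = 7!/4!.
That product is 7 × 6 × 5 = 210.

210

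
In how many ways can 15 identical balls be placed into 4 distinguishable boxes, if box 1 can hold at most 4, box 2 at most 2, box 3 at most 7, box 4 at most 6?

Ignoring the caps, the number of non-negative solutions to x_1+…+x_4 = 15 is C(18,3) = 816.
Subtract solutions that violate a single cap (substitute x_i' = x_i − (cap_i+1)): x_1 ≥ 5 gives C(13,3) = 286; x_2 ≥ 3 gives C(15,3) = 455; x_3 ≥ 8 gives C(10,3) = 120; x_4 ≥ 7 gives C(11,3) = 165. Together 1026.
Add back pairs where two caps are both exceeded: 120 + 10 + 20 + 35 + 56 + 1 = 242.
Subtract triples: 0 + 1 + 0 + 0 = 1.
By inclusion–exclusion the count is 816 − 1026 + 242 − 1 = 31.

31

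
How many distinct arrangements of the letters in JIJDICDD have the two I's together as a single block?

420

Treat the 2 copies of I as a single block. The multiset to arrange is then {II, C, D, D, D, J, J}, 7 items in all.
That gives (7)!/(3!·2!) = 420 arrangements.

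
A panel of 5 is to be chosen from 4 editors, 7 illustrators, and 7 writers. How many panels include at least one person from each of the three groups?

5684

With no constraint there are C(18,5) = 8568 possible selections.
Subtract selections that omit an entire group: no editors → C(14,5) = 2002; no illustrators → C(11,5) = 462; no writers → C(11,5) = 462.
Add back selections omitting two groups (i.e. drawn from a single group): C(4,5) + C(7,5) + C(7,5) = 42.
By inclusion–exclusion: 8568 − 2926 + 42 = 5684.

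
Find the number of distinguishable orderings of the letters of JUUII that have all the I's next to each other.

Treat the 2 copies of I as a single block. The multiset to arrange is then {II, J, U, U}, 4 items in all.
That gives (4)!/(2!) = 12 arrangements.

12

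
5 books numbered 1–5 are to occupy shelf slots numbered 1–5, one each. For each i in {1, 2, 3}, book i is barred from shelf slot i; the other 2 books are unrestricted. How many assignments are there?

64

Let Aᵢ (for i ∈ {1, 2, 3}) be the placements that put book i in its forbidden shelf slot. Any j of these fix j positions, leaving (5−j)! ways to fill the rest, and there are C(3,j) ways to pick which j.
By inclusion–exclusion, the number of valid placements is Σ_{j=0}^{3} (−1)^j C(3,j)·(5−j)!.
Computing: 120 − 72 + 18 − 2 = 64.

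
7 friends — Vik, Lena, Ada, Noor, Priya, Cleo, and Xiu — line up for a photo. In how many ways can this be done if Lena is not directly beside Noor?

3600

Of the 7! = 5040 arrangements, those with Lena and Noor adjacent number 2 × 6! = 1440 (treat the pair as a block with 2 internal orders).
Complementary counting: 5040 − 1440 = 3600.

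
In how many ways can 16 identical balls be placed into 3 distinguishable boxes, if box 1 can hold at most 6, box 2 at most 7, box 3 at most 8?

Without the upper bounds there are C(18,2) = 153 ways to split 16 among 3 boxes.
Subtract solutions that violate a single cap (substitute x_i' = x_i − (cap_i+1)): x_1 ≥ 7 gives C(11,2) = 55; x_2 ≥ 8 gives C(10,2) = 45; x_3 ≥ 9 gives C(9,2) = 36. Together 136.
Add back pairs where two caps are both exceeded: 3 + 1 + 0 = 4.
By inclusion–exclusion the count is 153 − 136 + 4 = 21.

21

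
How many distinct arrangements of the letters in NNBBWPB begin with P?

60

Fix P in the first position and arrange the remaining 6 letters.
Those 6 letters have B appearing 3 times and N appearing twice, giving (6)!/(3!·2!) = 60.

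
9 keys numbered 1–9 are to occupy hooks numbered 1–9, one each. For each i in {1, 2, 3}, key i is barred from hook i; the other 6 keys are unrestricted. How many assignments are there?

Let Aᵢ (for i ∈ {1, 2, 3}) be the placements that put key i in its forbidden hook. Any j of these fix j positions, leaving (9−j)! ways to fill the rest, and there are C(3,j) ways to pick which j.
By inclusion–exclusion, the number of valid placements is Σ_{j=0}^{3} (−1)^j C(3,j)·(9−j)!.
Computing: 362880 − 120960 + 15120 − 720 = 256320.

256320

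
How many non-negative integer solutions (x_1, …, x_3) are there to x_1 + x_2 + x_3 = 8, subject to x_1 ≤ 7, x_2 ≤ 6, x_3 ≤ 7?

40

Ignoring the caps, the number of non-negative solutions to x_1+…+x_3 = 8 is C(10,2) = 45.
Subtract solutions that violate a single cap (substitute x_i' = x_i − (cap_i+1)): x_1 ≥ 8 gives C(2,2) = 1; x_2 ≥ 7 gives C(3,2) = 3; x_3 ≥ 8 gives C(2,2) = 1. Together 5.
No two caps can be exceeded simultaneously, so the pair terms are all 0.
By inclusion–exclusion the count is 45 − 5 + 0 = 40.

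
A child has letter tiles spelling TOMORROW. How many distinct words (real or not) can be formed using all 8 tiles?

The 8 letters of TOMORROW have repeats: O appearing 3 times and R appearing twice.
The number of distinct arrangements is 8!/(3!·2!) = 40320/12 = 3360.

3360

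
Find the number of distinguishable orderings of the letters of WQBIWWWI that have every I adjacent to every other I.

Treat the 2 copies of I as a single block. The multiset to arrange is then {II, B, Q, W, W, W, W}, 7 items in all.
That gives (7)!/(4!) = 210 arrangements.

210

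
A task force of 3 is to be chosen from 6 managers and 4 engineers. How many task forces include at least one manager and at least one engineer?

96

Unrestricted: C(10,3) = 120 ways to pick any 3 of the 10.
Subtract selections that omit an entire group: no managers → C(4,3) = 4; no engineers → C(6,3) = 20.
Both groups omitted at once is impossible, so 120 − 24 = 96.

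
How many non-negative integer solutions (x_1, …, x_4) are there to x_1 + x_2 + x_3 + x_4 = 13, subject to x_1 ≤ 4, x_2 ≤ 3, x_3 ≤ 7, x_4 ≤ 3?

Ignoring the caps, the number of non-negative solutions to x_1+…+x_4 = 13 is C(16,3) = 560.
Subtract solutions that violate a single cap (substitute x_i' = x_i − (cap_i+1)): x_1 ≥ 5 gives C(11,3) = 165; x_2 ≥ 4 gives C(12,3) = 220; x_3 ≥ 8 gives C(8,3) = 56; x_4 ≥ 4 gives C(12,3) = 220. Together 661.
Add back pairs where two caps are both exceeded: 35 + 1 + 35 + 4 + 56 + 4 = 135.
Subtract triples: 0 + 1 + 0 + 0 = 1.
By inclusion–exclusion the count is 560 − 661 + 135 − 1 = 33.

33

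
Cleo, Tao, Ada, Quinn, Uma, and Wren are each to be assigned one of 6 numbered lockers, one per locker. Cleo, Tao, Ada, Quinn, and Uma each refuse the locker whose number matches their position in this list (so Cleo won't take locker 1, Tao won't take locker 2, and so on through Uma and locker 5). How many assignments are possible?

309

Let Aᵢ (for 1 ≤ i ≤ 5) be the placements that put person i in their forbidden locker. Any j of these fix j positions, leaving (6−j)! ways to fill the rest, and there are C(5,j) ways to pick which j.
By inclusion–exclusion, the number of valid placements is Σ_{j=0}^{5} (−1)^j C(5,j)·(6−j)!.
Computing: 720 − 600 + 240 − 60 + 10 − 1 = 309.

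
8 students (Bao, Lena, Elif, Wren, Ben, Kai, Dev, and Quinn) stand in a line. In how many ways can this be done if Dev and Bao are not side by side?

30240

There are 8! = 40320 arrangements in all. If Dev and Bao are adjacent, merging them into one block gives 2·(7)! = 10080 arrangements.
So 40320 − 10080 = 30240 arrangements keep them apart.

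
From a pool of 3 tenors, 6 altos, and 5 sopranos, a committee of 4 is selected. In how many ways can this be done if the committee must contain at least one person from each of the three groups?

495

Unrestricted: C(14,4) = 1001 ways to pick any 4 of the 14.
Selections missing a whole group: no tenors → C(11,4) = 330; no altos → C(8,4) = 70; no sopranos → C(9,4) = 126.
Add back selections omitting two groups (i.e. drawn from a single group): C(3,4) + C(6,4) + C(5,4) = 20.
By inclusion–exclusion: 1001 − 526 + 20 = 495.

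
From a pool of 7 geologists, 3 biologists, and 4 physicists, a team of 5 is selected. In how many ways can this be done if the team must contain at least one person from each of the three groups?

1288

Unrestricted: C(14,5) = 2002 ways to pick any 5 of the 14.
Selections missing a whole group: no geologists → C(7,5) = 21; no biologists → C(11,5) = 462; no physicists → C(10,5) = 252.
Add back selections omitting two groups (i.e. drawn from a single group): C(7,5) + C(3,5) + C(4,5) = 21.
By inclusion–exclusion: 2002 − 735 + 21 = 1288.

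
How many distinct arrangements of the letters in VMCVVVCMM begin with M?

Fix M in the first position and arrange the remaining 8 letters.
Those 8 letters have C appearing twice, M appearing twice, and V appearing 4 times, giving (8)!/(4!·2!·2!) = 420.

420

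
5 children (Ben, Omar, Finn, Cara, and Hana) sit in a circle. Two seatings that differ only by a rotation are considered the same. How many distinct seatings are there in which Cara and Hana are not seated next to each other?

All circular seatings of 5 people number (4)! = 24.
Seatings with Cara beside Hana: treat them as a block with 2 internal orders, giving 2 × (3)! = 12.
Subtracting, 24 − 12 = 12.

12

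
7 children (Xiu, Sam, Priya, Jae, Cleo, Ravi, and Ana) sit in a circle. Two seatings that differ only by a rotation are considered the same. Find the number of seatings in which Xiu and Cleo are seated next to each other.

Glue Xiu and Cleo into a block (2 internal orders). Seating 6 units around a circle gives (5)! arrangements.
So 2 × (5)! = 2 × 120 = 240.

240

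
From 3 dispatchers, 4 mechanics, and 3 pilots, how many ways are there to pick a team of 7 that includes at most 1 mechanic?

4

Split by how many mechanics are chosen (0 through 1).
Sum: C(4,0)·C(6,7) + C(4,1)·C(6,6) = 0 + 4 = 4.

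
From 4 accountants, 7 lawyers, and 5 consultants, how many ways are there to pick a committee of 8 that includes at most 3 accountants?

12375

Split by how many accountants are chosen (0 through 3).
Sum: C(4,0)·C(12,8) + C(4,1)·C(12,7) + C(4,2)·C(12,6) + C(4,3)·C(12,5) = 495 + 3168 + 5544 + 3168 = 12375.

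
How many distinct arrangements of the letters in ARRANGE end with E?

Fix E in the last position and arrange the remaining 6 letters.
Those 6 letters have A appearing twice and R appearing twice, giving (6)!/(2!·2!) = 180.

180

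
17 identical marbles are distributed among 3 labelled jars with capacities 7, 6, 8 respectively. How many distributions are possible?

Ignoring the caps, the number of non-negative solutions to x_1+…+x_3 = 17 is C(19,2) = 171.
Subtract solutions that violate a single cap (substitute x_i' = x_i − (cap_i+1)): x_1 ≥ 8 gives C(11,2) = 55; x_2 ≥ 7 gives C(12,2) = 66; x_3 ≥ 9 gives C(10,2) = 45. Together 166.
Add back pairs where two caps are both exceeded: 6 + 1 + 3 = 10.
By inclusion–exclusion the count is 171 − 166 + 10 = 15.

15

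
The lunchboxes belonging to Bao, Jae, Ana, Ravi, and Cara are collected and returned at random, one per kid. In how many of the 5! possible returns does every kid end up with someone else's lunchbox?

This is the derangement count D_5: permutations of 5 items with no fixed point.
By inclusion–exclusion this is Σ_{j=0}^{5} (−1)^j C(5,j)·(5−j)!.
Computing: 120 − 120 + 60 − 20 + 5 − 1 = 44.

44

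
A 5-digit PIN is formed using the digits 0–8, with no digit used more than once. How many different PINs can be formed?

15120

Choose and order 5 of the 9 symbols: the first digit has 9 options, the next 8, and so on down to 5.
That product is 9 × 8 × 7 × 6 × 5 = 15120.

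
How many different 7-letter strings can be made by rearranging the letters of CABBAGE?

1260

CABBAGE has 7 letters with A appearing twice and B appearing twice.
Dividing 7! = 5040 by 2!·2! = 4 for the repeated letters gives 1260.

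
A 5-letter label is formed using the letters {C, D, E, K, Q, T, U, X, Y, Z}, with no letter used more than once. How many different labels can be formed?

With no repetition, fill the 5 letters in order: 10 choices, then 9, down to 6.
10 × 9 × 8 × 7 × 6 = 30240.

30240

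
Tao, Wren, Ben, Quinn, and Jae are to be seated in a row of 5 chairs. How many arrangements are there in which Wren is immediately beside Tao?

48

Treat {Wren, Tao} as a single unit. There are 4 units to order, and the pair itself can be ordered 2 ways.
So the count is 2·(4)! = 48.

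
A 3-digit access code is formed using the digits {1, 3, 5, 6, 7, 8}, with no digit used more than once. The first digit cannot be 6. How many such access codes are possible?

The first digit has 6−1 = 5 choices (anything except 6).
The remaining 2 digits are filled from the other 5 symbols without repetition: 5 × 4 = 20.
Total: 5 × 20 = 100.

100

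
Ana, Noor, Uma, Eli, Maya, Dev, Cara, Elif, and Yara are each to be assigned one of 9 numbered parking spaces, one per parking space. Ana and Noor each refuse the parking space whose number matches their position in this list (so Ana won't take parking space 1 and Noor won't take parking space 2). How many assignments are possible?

Let Aᵢ (for i ∈ {1, 2}) be the placements that put person i in their forbidden parking space. Any j of these fix j positions, leaving (9−j)! ways to fill the rest, and there are C(2,j) ways to pick which j.
By inclusion–exclusion, the number of valid placements is Σ_{j=0}^{2} (−1)^j C(2,j)·(9−j)!.
Computing: 362880 − 80640 + 5040 = 287280.

287280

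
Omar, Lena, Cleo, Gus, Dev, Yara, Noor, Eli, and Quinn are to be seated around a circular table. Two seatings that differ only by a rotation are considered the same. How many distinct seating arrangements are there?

40320

Fix one person's seat to break rotational symmetry; the remaining 8 people can be arranged in (8)! = 40320 ways.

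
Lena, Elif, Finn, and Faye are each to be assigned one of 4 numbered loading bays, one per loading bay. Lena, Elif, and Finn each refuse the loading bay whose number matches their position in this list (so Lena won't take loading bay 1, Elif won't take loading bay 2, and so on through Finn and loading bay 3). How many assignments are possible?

Let Aᵢ (for i ∈ {1, 2, 3}) be the placements that put person i in their forbidden loading bay. Any j of these fix j positions, leaving (4−j)! ways to fill the rest, and there are C(3,j) ways to pick which j.
By inclusion–exclusion, the number of valid placements is Σ_{j=0}^{3} (−1)^j C(3,j)·(4−j)!.
Computing: 24 − 18 + 6 − 1 = 11.

11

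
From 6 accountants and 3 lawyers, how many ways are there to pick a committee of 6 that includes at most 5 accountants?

Split by how many accountants are chosen (0 through 5).
Sum: C(6,0)·C(3,6) + C(6,1)·C(3,5) + C(6,2)·C(3,4) + C(6,3)·C(3,3) + C(6,4)·C(3,2) + C(6,5)·C(3,1) = 0 + 0 + 0 + 20 + 45 + 18 = 83.

83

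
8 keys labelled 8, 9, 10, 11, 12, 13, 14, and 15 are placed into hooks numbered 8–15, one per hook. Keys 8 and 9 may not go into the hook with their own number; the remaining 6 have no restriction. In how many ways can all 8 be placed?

Let Aᵢ (for i ∈ {8, 9}) be the placements that put key i in its forbidden hook. Any j of these fix j positions, leaving (8−j)! ways to fill the rest, and there are C(2,j) ways to pick which j.
By inclusion–exclusion, the number of valid placements is Σ_{j=0}^{2} (−1)^j C(2,j)·(8−j)!.
Computing: 40320 − 10080 + 720 = 30960.

30960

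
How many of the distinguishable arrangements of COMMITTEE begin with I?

Fix I in the first position and arrange the remaining 8 letters.
Those 8 letters have E appearing twice, M appearing twice, and T appearing twice, giving (8)!/(2!·2!·2!) = 5040.

5040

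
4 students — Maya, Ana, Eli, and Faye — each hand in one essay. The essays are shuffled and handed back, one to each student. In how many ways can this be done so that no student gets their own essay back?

Let Aᵢ be the assignments in which student i gets their own essay. We want the size of the complement of A₁∪…∪A_4.
By inclusion–exclusion this is Σ_{j=0}^{4} (−1)^j C(4,j)·(4−j)!.
Computing: 24 − 24 + 12 − 4 + 1 = 9.

9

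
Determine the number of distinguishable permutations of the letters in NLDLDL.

The 6 letters of NLDLDL have repeats: D appearing twice and L appearing 3 times.
Dividing 6! = 720 by 3!·2! = 12 for the repeated letters gives 60.

60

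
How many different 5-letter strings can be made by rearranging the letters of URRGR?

20

Letter multiplicities in URRGR: G×1, R×3, U×1.
Dividing 5! = 120 by 3! = 6 for the repeated letters gives 20.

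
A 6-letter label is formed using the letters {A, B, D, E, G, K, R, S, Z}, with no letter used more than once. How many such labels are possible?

60480

With no repetition, fill the 6 letters in order: 9 choices, then 8, down to 4.
That product is 9 × 8 × 7 × 6 × 5 × 4 = 60480.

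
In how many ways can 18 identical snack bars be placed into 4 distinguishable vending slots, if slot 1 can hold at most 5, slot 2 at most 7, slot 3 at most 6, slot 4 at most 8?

150

By stars and bars, unrestricted non-negative solutions to x_1+…+x_4 = 18 number C(18+3,3) = 1330.
Subtract solutions that violate a single cap (substitute x_i' = x_i − (cap_i+1)): x_1 ≥ 6 gives C(15,3) = 455; x_2 ≥ 8 gives C(13,3) = 286; x_3 ≥ 7 gives C(14,3) = 364; x_4 ≥ 9 gives C(12,3) = 220. Together 1325.
Add back pairs where two caps are both exceeded: 35 + 56 + 20 + 20 + 4 + 10 = 145.
By inclusion–exclusion the count is 1330 − 1325 + 145 = 150.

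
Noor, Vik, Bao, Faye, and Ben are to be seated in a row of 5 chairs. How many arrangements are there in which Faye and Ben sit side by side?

48

Place the 3 others and the Faye-Ben pair as 4 objects in a line; the pair has 2 internal arrangements.
So the count is 2·(4)! = 48.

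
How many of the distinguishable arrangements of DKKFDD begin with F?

10

Fix F in the first position and arrange the remaining 5 letters.
Those 5 letters have D appearing 3 times and K appearing twice, giving (5)!/(3!·2!) = 10.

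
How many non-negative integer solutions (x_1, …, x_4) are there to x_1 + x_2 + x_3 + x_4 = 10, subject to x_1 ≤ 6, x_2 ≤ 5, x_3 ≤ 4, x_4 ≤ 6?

By stars and bars, unrestricted non-negative solutions to x_1+…+x_4 = 10 number C(10+3,3) = 286.
Subtract solutions that violate a single cap (substitute x_i' = x_i − (cap_i+1)): x_1 ≥ 7 gives C(6,3) = 20; x_2 ≥ 6 gives C(7,3) = 35; x_3 ≥ 5 gives C(8,3) = 56; x_4 ≥ 7 gives C(6,3) = 20. Together 131.
No two caps can be exceeded simultaneously, so the pair terms are all 0.
By inclusion–exclusion the count is 286 − 131 + 0 = 155.

155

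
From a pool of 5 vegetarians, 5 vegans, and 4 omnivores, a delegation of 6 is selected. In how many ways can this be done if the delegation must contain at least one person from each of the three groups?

2625

Unrestricted: C(14,6) = 3003 ways to pick any 6 of the 14.
Selections missing a whole group: no vegetarians → C(9,6) = 84; no vegans → C(9,6) = 84; no omnivores → C(10,6) = 210.
Add back selections omitting two groups (i.e. drawn from a single group): C(5,6) + C(5,6) + C(4,6) = 0.
By inclusion–exclusion: 3003 − 378 + 0 = 2625.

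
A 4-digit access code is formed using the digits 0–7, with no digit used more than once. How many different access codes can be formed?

This is a permutation of 4 out of 8: P(8,4) = 8!/4!.
That product is 8 × 7 × 6 × 5 = 1680.

1680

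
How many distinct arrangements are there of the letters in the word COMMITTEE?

Letter multiplicities in COMMITTEE: C×1, E×2, I×1, M×2, O×1, T×2.
The number of distinct arrangements is 9!/(2!·2!·2!) = 362880/8 = 45360.

45360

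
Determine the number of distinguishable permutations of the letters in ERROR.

The 5 letters of ERROR have repeats: R appearing 3 times.
So there are 5! / (3!) = 20 distinguishable arrangements.

20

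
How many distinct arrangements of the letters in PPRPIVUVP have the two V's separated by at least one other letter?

5880

There are 9!/(4!·2!) = 7560 arrangements of PPRPIVUVP in total.
Arrangements with the V's together: treat VV as one letter, giving (8)!/(4!) = 1680.
Subtracting, 7560 − 1680 = 5880 arrangements keep the V's apart.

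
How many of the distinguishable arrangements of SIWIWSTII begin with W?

With the first slot taken by W, it remains to arrange the other 8 letters (SIIWSTII).
Those 8 letters have I appearing 4 times and S appearing twice, giving (8)!/(4!·2!) = 840.

840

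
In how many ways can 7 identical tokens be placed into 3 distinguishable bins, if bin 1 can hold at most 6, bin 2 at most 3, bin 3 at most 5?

22

Without the upper bounds there are C(9,2) = 36 ways to split 7 among 3 bins.
Subtract solutions that violate a single cap (substitute x_i' = x_i − (cap_i+1)): x_1 ≥ 7 gives C(2,2) = 1; x_2 ≥ 4 gives C(5,2) = 10; x_3 ≥ 6 gives C(3,2) = 3. Together 14.
No two caps can be exceeded simultaneously, so the pair terms are all 0.
By inclusion–exclusion the count is 36 − 14 + 0 = 22.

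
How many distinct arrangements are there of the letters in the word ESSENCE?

Letter multiplicities in ESSENCE: C×1, E×3, N×1, S×2.
So there are 7! / (3!·2!) = 420 distinguishable arrangements.

420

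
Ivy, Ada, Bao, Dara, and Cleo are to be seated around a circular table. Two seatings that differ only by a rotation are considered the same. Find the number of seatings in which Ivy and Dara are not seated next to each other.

Without the restriction there are (4)! = 24 seatings.
Those with Ivy next to Dara: fuse the pair into one unit and seat 4 units around a circle — 2·(3)! = 12.
Subtracting, 24 − 12 = 12.

12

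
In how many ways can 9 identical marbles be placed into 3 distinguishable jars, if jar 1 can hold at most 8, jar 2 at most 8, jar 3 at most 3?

Without the upper bounds there are C(11,2) = 55 ways to split 9 among 3 jars.
Subtract solutions that violate a single cap (substitute x_i' = x_i − (cap_i+1)): x_1 ≥ 9 gives C(2,2) = 1; x_2 ≥ 9 gives C(2,2) = 1; x_3 ≥ 4 gives C(7,2) = 21. Together 23.
No two caps can be exceeded simultaneously, so the pair terms are all 0.
By inclusion–exclusion the count is 55 − 23 + 0 = 32.

32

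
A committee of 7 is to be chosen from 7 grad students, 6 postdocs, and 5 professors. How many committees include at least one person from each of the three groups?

28987

With no constraint there are C(18,7) = 31824 possible selections.
Selections missing a whole group: no grad students → C(11,7) = 330; no postdocs → C(12,7) = 792; no professors → C(13,7) = 1716.
Add back selections omitting two groups (i.e. drawn from a single group): C(7,7) + C(6,7) + C(5,7) = 1.
By inclusion–exclusion: 31824 − 2838 + 1 = 28987.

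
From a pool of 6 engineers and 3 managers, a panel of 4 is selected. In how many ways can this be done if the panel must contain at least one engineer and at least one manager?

111

Unrestricted: C(9,4) = 126 ways to pick any 4 of the 9.
Selections missing a whole group: no engineers → C(3,4) = 0; no managers → C(6,4) = 15.
Both groups omitted at once is impossible, so 126 − 15 = 111.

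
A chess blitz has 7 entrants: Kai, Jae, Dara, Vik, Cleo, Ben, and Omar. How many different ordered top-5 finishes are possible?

2520

This is an ordered selection of 5 from 7: P(7,5).
That gives 7 × 6 × 5 × 4 × 3 = 2520.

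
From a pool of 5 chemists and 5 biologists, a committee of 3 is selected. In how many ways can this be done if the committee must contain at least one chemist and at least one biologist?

Total 3-person selections from all 10: C(10,3) = 120.
Subtract selections that omit an entire group: no chemists → C(5,3) = 10; no biologists → C(5,3) = 10.
Both groups omitted at once is impossible, so 120 − 20 = 100.

100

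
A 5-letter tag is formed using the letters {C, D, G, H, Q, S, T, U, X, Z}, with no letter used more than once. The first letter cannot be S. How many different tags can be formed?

27216

The first letter has 10−1 = 9 choices (anything except S).
The remaining 4 letters are filled from the other 9 symbols without repetition: 9 × 8 × 7 × 6 = 3024.
Total: 9 × 3024 = 27216.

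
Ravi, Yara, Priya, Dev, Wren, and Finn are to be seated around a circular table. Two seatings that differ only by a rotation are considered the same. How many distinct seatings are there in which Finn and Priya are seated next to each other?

Glue Finn and Priya into a block (2 internal orders). Seating 5 units around a circle gives (4)! arrangements.
So 2 × (4)! = 2 × 24 = 48.

48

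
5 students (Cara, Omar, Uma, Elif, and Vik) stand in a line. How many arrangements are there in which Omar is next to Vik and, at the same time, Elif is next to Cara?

24

Treat {Omar,Vik} as one block (2 orders) and {Elif,Cara} as another (2 orders).
That leaves 3 units to arrange: 2 × 2 × 3! = 4 × 6 = 24.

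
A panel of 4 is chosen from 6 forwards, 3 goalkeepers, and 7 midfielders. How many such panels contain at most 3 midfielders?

1785

Split by how many midfielders are chosen (0 through 3).
Sum: C(7,0)·C(9,4) + C(7,1)·C(9,3) + C(7,2)·C(9,2) + C(7,3)·C(9,1) = 126 + 588 + 756 + 315 = 1785.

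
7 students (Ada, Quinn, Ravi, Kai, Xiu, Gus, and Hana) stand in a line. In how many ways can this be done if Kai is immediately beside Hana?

Treat {Kai, Hana} as a single unit. There are 6 units to order, and the pair itself can be ordered 2 ways.
So the count is 2·(6)! = 1440.

1440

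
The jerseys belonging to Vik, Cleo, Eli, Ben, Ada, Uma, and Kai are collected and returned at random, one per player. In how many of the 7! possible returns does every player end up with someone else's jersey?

Let Aᵢ be the assignments in which player i gets their old jersey. We want the size of the complement of A₁∪…∪A_7.
By inclusion–exclusion this is Σ_{j=0}^{7} (−1)^j C(7,j)·(7−j)!.
Computing: 5040 − 5040 + 2520 − 840 + 210 − 42 + 7 − 1 = 1854.

1854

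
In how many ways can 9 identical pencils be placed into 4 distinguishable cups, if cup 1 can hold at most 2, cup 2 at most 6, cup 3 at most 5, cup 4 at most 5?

88

Ignoring the caps, the number of non-negative solutions to x_1+…+x_4 = 9 is C(12,3) = 220.
Subtract solutions that violate a single cap (substitute x_i' = x_i − (cap_i+1)): x_1 ≥ 3 gives C(9,3) = 84; x_2 ≥ 7 gives C(5,3) = 10; x_3 ≥ 6 gives C(6,3) = 20; x_4 ≥ 6 gives C(6,3) = 20. Together 134.
Add back pairs where two caps are both exceeded: 0 + 1 + 1 + 0 + 0 + 0 = 2.
By inclusion–exclusion the count is 220 − 134 + 2 = 88.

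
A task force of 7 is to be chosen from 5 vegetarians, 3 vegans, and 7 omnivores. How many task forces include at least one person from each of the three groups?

5516

With no constraint there are C(15,7) = 6435 possible selections.
Selections missing a whole group: no vegetarians → C(10,7) = 120; no vegans → C(12,7) = 792; no omnivores → C(8,7) = 8.
Add back selections omitting two groups (i.e. drawn from a single group): C(5,7) + C(3,7) + C(7,7) = 1.
By inclusion–exclusion: 6435 − 920 + 1 = 5516.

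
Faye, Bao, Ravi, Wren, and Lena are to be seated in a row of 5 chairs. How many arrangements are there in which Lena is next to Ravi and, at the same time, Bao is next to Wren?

Treat {Lena,Ravi} as one block (2 orders) and {Bao,Wren} as another (2 orders).
That leaves 3 units to arrange: 2 × 2 × 3! = 4 × 6 = 24.

24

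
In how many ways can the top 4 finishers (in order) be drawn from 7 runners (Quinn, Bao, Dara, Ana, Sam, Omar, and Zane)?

840

There are 7 choices for 1st place, 6 for 2nd, and so on down to 4 for position 4.
That gives 7 × 6 × 5 × 4 = 840.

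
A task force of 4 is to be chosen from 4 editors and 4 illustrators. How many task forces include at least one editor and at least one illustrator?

68

Total 4-person selections from all 8: C(8,4) = 70.
Subtract selections that omit an entire group: no editors → C(4,4) = 1; no illustrators → C(4,4) = 1.
Both groups omitted at once is impossible, so 70 − 2 = 68.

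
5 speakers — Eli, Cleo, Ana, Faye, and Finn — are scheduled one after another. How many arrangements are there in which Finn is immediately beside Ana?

48

Glue Finn and Ana into one block (2 internal orders), leaving 4 units to arrange in a row.
So the count is 2·(4)! = 48.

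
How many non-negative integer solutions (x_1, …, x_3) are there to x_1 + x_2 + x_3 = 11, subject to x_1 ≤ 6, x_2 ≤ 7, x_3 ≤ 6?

38

Ignoring the caps, the number of non-negative solutions to x_1+…+x_3 = 11 is C(13,2) = 78.
Subtract solutions that violate a single cap (substitute x_i' = x_i − (cap_i+1)): x_1 ≥ 7 gives C(6,2) = 15; x_2 ≥ 8 gives C(5,2) = 10; x_3 ≥ 7 gives C(6,2) = 15. Together 40.
No two caps can be exceeded simultaneously, so the pair terms are all 0.
By inclusion–exclusion the count is 78 − 40 + 0 = 38.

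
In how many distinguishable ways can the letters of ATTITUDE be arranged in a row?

6720

The 8 letters of ATTITUDE have repeats: T appearing 3 times.
So there are 8! / (3!) = 6720 distinguishable arrangements.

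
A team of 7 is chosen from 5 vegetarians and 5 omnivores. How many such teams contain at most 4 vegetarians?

Split by how many vegetarians are chosen (0 through 4).
Sum: C(5,0)·C(5,7) + C(5,1)·C(5,6) + C(5,2)·C(5,5) + C(5,3)·C(5,4) + C(5,4)·C(5,3) = 0 + 0 + 10 + 50 + 50 = 110.

110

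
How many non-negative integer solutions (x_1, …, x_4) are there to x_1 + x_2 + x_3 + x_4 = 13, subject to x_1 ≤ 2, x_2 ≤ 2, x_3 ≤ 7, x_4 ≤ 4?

By stars and bars, unrestricted non-negative solutions to x_1+…+x_4 = 13 number C(13+3,3) = 560.
Subtract solutions that violate a single cap (substitute x_i' = x_i − (cap_i+1)): x_1 ≥ 3 gives C(13,3) = 286; x_2 ≥ 3 gives C(13,3) = 286; x_3 ≥ 8 gives C(8,3) = 56; x_4 ≥ 5 gives C(11,3) = 165. Together 793.
Add back pairs where two caps are both exceeded: 120 + 10 + 56 + 10 + 56 + 1 = 253.
Subtract triples: 0 + 10 + 0 + 0 = 10.
By inclusion–exclusion the count is 560 − 793 + 253 − 10 = 10.

10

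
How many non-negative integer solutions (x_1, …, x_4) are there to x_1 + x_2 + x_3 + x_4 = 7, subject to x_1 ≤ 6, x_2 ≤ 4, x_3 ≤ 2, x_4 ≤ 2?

43

By stars and bars, unrestricted non-negative solutions to x_1+…+x_4 = 7 number C(7+3,3) = 120.
Subtract solutions that violate a single cap (substitute x_i' = x_i − (cap_i+1)): x_1 ≥ 7 gives C(3,3) = 1; x_2 ≥ 5 gives C(5,3) = 10; x_3 ≥ 3 gives C(7,3) = 35; x_4 ≥ 3 gives C(7,3) = 35. Together 81.
Add back pairs where two caps are both exceeded: 0 + 0 + 0 + 0 + 0 + 4 = 4.
By inclusion–exclusion the count is 120 − 81 + 4 = 43.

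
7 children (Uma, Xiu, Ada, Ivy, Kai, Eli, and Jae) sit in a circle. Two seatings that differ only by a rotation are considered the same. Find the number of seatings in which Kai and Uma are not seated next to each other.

Without the restriction there are (6)! = 720 seatings.
Those with Kai next to Uma: fuse the pair into one unit and seat 6 units around a circle — 2·(5)! = 240.
Subtracting, 720 − 240 = 480.

480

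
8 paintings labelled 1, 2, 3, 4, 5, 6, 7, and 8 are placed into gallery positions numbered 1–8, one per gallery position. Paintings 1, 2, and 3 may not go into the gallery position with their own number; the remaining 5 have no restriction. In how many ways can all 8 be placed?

Let Aᵢ (for i ∈ {1, 2, 3}) be the placements that put painting i in its forbidden gallery position. Any j of these fix j positions, leaving (8−j)! ways to fill the rest, and there are C(3,j) ways to pick which j.
By inclusion–exclusion, the number of valid placements is Σ_{j=0}^{3} (−1)^j C(3,j)·(8−j)!.
Computing: 40320 − 15120 + 2160 − 120 = 27240.

27240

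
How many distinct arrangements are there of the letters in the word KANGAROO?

10080

Letter multiplicities in KANGAROO: A×2, G×1, K×1, N×1, O×2, R×1.
So there are 8! / (2!·2!) = 10080 distinguishable arrangements.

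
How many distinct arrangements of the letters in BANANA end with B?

10

Fix B in the last position and arrange the remaining 5 letters.
Those 5 letters have A appearing 3 times and N appearing twice, giving (5)!/(3!·2!) = 10.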